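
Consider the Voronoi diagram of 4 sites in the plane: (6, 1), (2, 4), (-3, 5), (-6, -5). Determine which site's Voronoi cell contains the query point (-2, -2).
Nearest site = (-6, -5)

The Voronoi cell of site s contains exactly those query points closer to s than to any other site. Compute squared distances from q = (-2, -2) to each site:
  (-6 − -2)² + (-5 − -2)² = 25
  (-3 − -2)² + (5 − -2)² = 50
  (2 − -2)² + (4 − -2)² = 52
  (6 − -2)² + (1 − -2)² = 73
Minimum is attained by (-6, -5), so q lies in its Voronoi cell.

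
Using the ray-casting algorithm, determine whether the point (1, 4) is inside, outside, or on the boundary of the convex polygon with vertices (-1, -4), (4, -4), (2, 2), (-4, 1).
The point (1, 4) lies strictly outside the polygon

Cast a horizontal ray to the right from the query point and count how many polygon edges it crosses (each edge strictly once or zero times, handled with the usual half-open convention). 
Parity of crossings → even ⇒ outside.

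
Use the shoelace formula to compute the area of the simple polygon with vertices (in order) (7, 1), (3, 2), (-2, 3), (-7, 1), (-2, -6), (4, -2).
Area = 133/2

Shoelace formula: Area = (1/2) |Σ_i (x_i · y_{i+1} − x_{i+1} · y_i)| (indices mod n). Compute each cross term:
  (7)(2) − (3)(1) = 11
  (3)(3) − (-2)(2) = 13
  (-2)(1) − (-7)(3) = 19
  (-7)(-6) − (-2)(1) = 44
  (-2)(-2) − (4)(-6) = 28
  (4)(1) − (7)(-2) = 18
Sum = 133, so (signed) Area = 133/2 = 133/2, |Area| = 133/2.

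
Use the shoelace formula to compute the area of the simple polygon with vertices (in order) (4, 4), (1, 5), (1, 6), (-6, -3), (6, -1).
Area = 51

Shoelace formula: Area = (1/2) |Σ_i (x_i · y_{i+1} − x_{i+1} · y_i)| (indices mod n). Compute each cross term:
  (4)(5) − (1)(4) = 16
  (1)(6) − (1)(5) = 1
  (1)(-3) − (-6)(6) = 33
  (-6)(-1) − (6)(-3) = 24
  (6)(4) − (4)(-1) = 28
Sum = 102, so (signed) Area = 102/2 = 51, |Area| = 51.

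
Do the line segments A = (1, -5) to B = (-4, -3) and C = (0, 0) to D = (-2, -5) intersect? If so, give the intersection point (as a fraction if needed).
Yes; intersection at (-46/29, -115/29) (t = 15/29 on AB, s = 23/29 on CD)

Parametrize AB as A + t(B − A) = (1 + -5 t, -5 + 2 t) and CD as C + s(D − C) = (0 + -2 s, 0 + -5 s). Solve the linear system for (t, s). Determinant = -29 ≠ 0, so a unique intersection of the containing lines exists. Solution: t = 15/29, s = 23/29 — both in [0, 1], so the segments cross. Intersection point: (-46/29, -115/29).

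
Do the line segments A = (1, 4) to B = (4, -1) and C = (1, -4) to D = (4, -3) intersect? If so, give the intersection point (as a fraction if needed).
No (intersection of containing lines falls outside at least one segment)

Parametrize and solve: t = 4/3, s = 4/3. At least one of these is outside [0, 1], so the segments do not intersect.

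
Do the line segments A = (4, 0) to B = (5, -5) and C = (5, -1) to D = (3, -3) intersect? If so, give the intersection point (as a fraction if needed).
Yes; intersection at (13/3, -5/3) (t = 1/3 on AB, s = 1/3 on CD)

Parametrize AB as A + t(B − A) = (4 + 1 t, 0 + -5 t) and CD as C + s(D − C) = (5 + -2 s, -1 + -2 s). Solve the linear system for (t, s). Determinant = 12 ≠ 0, so a unique intersection of the containing lines exists. Solution: t = 1/3, s = 1/3 — both in [0, 1], so the segments cross. Intersection point: (13/3, -5/3).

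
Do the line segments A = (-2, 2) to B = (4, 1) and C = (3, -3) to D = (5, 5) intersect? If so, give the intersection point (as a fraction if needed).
Yes; intersection at (4, 1) (t = 1 on AB, s = 1/2 on CD)

Parametrize AB as A + t(B − A) = (-2 + 6 t, 2 + -1 t) and CD as C + s(D − C) = (3 + 2 s, -3 + 8 s). Solve the linear system for (t, s). Determinant = -50 ≠ 0, so a unique intersection of the containing lines exists. Solution: t = 1, s = 1/2 — both in [0, 1], so the segments cross. Intersection point: (4, 1).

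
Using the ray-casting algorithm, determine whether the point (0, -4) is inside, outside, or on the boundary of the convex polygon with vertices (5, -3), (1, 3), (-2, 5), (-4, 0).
The point (0, -4) lies strictly outside the polygon

Cast a horizontal ray to the right from the query point and count how many polygon edges it crosses (each edge strictly once or zero times, handled with the usual half-open convention). 
Parity of crossings → even ⇒ outside.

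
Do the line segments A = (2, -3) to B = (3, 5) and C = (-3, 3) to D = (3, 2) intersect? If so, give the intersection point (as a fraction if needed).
Yes; intersection at (129/49, 101/49) (t = 31/49 on AB, s = 46/49 on CD)

Parametrize AB as A + t(B − A) = (2 + 1 t, -3 + 8 t) and CD as C + s(D − C) = (-3 + 6 s, 3 + -1 s). Solve the linear system for (t, s). Determinant = 49 ≠ 0, so a unique intersection of the containing lines exists. Solution: t = 31/49, s = 46/49 — both in [0, 1], so the segments cross. Intersection point: (129/49, 101/49).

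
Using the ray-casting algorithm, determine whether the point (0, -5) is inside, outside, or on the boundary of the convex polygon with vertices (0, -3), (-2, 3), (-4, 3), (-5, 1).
The point (0, -5) lies strictly outside the polygon

Cast a horizontal ray to the right from the query point and count how many polygon edges it crosses (each edge strictly once or zero times, handled with the usual half-open convention). 
Parity of crossings → even ⇒ outside.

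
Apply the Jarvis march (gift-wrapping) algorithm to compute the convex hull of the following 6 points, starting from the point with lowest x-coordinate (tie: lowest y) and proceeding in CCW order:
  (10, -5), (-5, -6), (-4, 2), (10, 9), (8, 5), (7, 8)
Hull (CCW) = [(-5, -6), (10, -5), (10, 9), (7, 8), (-4, 2)]

Jarvis march: at each step, from the current hull vertex p, select the next vertex q as the point such that every other point lies strictly to the left of (or on) the directed line p → q. (Equivalently: for every other point r, the cross product (q − p) × (r − p) ≥ 0.)
Starting point (lowest x, tie lowest y): (-5, -6). Wrap until returning to start. Resulting hull: (-5, -6), (10, -5), (10, 9), (7, 8), (-4, 2).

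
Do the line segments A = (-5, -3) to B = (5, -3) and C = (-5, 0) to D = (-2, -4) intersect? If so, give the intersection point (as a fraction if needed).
Yes; intersection at (-11/4, -3) (t = 9/40 on AB, s = 3/4 on CD)

Parametrize AB as A + t(B − A) = (-5 + 10 t, -3 + 0 t) and CD as C + s(D − C) = (-5 + 3 s, 0 + -4 s). Solve the linear system for (t, s). Determinant = 40 ≠ 0, so a unique intersection of the containing lines exists. Solution: t = 9/40, s = 3/4 — both in [0, 1], so the segments cross. Intersection point: (-11/4, -3).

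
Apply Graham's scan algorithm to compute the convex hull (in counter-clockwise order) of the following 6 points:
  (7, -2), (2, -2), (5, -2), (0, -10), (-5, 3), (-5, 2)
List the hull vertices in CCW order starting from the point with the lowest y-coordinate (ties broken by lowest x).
Hull (CCW) = [(0, -10), (7, -2), (-5, 3), (-5, 2)]

Graham scan procedure:
  1. Find the pivot p₀ = point with lowest y (tie → lowest x): (0, -10).
  2. Sort the remaining points by polar angle around p₀.
  3. Walk through sorted points, maintaining a stack; pop the top while the last three entries make a non-left turn (cross product ≤ 0).
  4. Final stack is the convex hull in CCW order: (0, -10), (7, -2), (-5, 3), (-5, 2).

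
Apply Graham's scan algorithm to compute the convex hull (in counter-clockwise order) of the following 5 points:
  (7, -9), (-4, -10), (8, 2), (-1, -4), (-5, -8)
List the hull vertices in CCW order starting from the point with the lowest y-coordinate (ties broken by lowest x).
Hull (CCW) = [(-4, -10), (7, -9), (8, 2), (-1, -4), (-5, -8)]

Graham scan procedure:
  1. Find the pivot p₀ = point with lowest y (tie → lowest x): (-4, -10).
  2. Sort the remaining points by polar angle around p₀.
  3. Walk through sorted points, maintaining a stack; pop the top while the last three entries make a non-left turn (cross product ≤ 0).
  4. Final stack is the convex hull in CCW order: (-4, -10), (7, -9), (8, 2), (-1, -4), (-5, -8).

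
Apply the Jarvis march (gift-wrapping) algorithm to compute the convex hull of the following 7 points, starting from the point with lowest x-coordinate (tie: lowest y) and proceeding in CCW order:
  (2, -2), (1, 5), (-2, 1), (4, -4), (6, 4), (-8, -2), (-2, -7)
Hull (CCW) = [(-8, -2), (-2, -7), (4, -4), (6, 4), (1, 5)]

Jarvis march: at each step, from the current hull vertex p, select the next vertex q as the point such that every other point lies strictly to the left of (or on) the directed line p → q. (Equivalently: for every other point r, the cross product (q − p) × (r − p) ≥ 0.)
Starting point (lowest x, tie lowest y): (-8, -2). Wrap until returning to start. Resulting hull: (-8, -2), (-2, -7), (4, -4), (6, 4), (1, 5).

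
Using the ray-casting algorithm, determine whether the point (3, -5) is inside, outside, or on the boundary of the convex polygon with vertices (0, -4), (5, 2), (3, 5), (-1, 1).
The point (3, -5) lies strictly outside the polygon

Cast a horizontal ray to the right from the query point and count how many polygon edges it crosses (each edge strictly once or zero times, handled with the usual half-open convention). 
Parity of crossings → even ⇒ outside.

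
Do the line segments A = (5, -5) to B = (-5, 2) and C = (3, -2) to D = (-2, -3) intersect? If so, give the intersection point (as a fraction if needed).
Yes; intersection at (11/9, -106/45) (t = 17/45 on AB, s = 16/45 on CD)

Parametrize AB as A + t(B − A) = (5 + -10 t, -5 + 7 t) and CD as C + s(D − C) = (3 + -5 s, -2 + -1 s). Solve the linear system for (t, s). Determinant = -45 ≠ 0, so a unique intersection of the containing lines exists. Solution: t = 17/45, s = 16/45 — both in [0, 1], so the segments cross. Intersection point: (11/9, -106/45).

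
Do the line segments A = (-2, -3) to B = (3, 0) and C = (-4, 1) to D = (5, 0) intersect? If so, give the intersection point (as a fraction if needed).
No (intersection of containing lines falls outside at least one segment)

Parametrize and solve: t = 17/16, s = 13/16. At least one of these is outside [0, 1], so the segments do not intersect.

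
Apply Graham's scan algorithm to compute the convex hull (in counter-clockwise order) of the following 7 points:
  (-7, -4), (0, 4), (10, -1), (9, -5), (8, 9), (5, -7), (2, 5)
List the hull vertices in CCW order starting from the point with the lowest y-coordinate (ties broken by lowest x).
Hull (CCW) = [(5, -7), (9, -5), (10, -1), (8, 9), (0, 4), (-7, -4)]

Graham scan procedure:
  1. Find the pivot p₀ = point with lowest y (tie → lowest x): (5, -7).
  2. Sort the remaining points by polar angle around p₀.
  3. Walk through sorted points, maintaining a stack; pop the top while the last three entries make a non-left turn (cross product ≤ 0).
  4. Final stack is the convex hull in CCW order: (5, -7), (9, -5), (10, -1), (8, 9), (0, 4), (-7, -4).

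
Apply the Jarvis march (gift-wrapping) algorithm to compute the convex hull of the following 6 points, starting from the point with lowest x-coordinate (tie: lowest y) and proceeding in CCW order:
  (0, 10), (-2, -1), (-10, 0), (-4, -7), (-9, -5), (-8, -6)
Hull (CCW) = [(-10, 0), (-9, -5), (-8, -6), (-4, -7), (-2, -1), (0, 10)]

Jarvis march: at each step, from the current hull vertex p, select the next vertex q as the point such that every other point lies strictly to the left of (or on) the directed line p → q. (Equivalently: for every other point r, the cross product (q − p) × (r − p) ≥ 0.)
Starting point (lowest x, tie lowest y): (-10, 0). Wrap until returning to start. Resulting hull: (-10, 0), (-9, -5), (-8, -6), (-4, -7), (-2, -1), (0, 10).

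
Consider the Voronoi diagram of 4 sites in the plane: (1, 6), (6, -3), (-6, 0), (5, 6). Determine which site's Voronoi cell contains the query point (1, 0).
Nearest site = (6, -3)

The Voronoi cell of site s contains exactly those query points closer to s than to any other site. Compute squared distances from q = (1, 0) to each site:
  (6 − 1)² + (-3 − 0)² = 34
  (1 − 1)² + (6 − 0)² = 36
  (-6 − 1)² + (0 − 0)² = 49
  (5 − 1)² + (6 − 0)² = 52
Minimum is attained by (6, -3), so q lies in its Voronoi cell.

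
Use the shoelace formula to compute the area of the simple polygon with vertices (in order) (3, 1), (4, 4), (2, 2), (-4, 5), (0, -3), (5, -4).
Area = 35

Shoelace formula: Area = (1/2) |Σ_i (x_i · y_{i+1} − x_{i+1} · y_i)| (indices mod n). Compute each cross term:
  (3)(4) − (4)(1) = 8
  (4)(2) − (2)(4) = 0
  (2)(5) − (-4)(2) = 18
  (-4)(-3) − (0)(5) = 12
  (0)(-4) − (5)(-3) = 15
  (5)(1) − (3)(-4) = 17
Sum = 70, so (signed) Area = 70/2 = 35, |Area| = 35.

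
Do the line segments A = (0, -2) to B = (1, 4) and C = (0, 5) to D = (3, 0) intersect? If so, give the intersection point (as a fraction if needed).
Yes; intersection at (21/23, 80/23) (t = 21/23 on AB, s = 7/23 on CD)

Parametrize AB as A + t(B − A) = (0 + 1 t, -2 + 6 t) and CD as C + s(D − C) = (0 + 3 s, 5 + -5 s). Solve the linear system for (t, s). Determinant = 23 ≠ 0, so a unique intersection of the containing lines exists. Solution: t = 21/23, s = 7/23 — both in [0, 1], so the segments cross. Intersection point: (21/23, 80/23).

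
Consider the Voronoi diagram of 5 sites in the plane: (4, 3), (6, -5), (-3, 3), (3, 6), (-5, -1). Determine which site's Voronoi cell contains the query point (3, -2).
Nearest site = (6, -5)

The Voronoi cell of site s contains exactly those query points closer to s than to any other site. Compute squared distances from q = (3, -2) to each site:
  (6 − 3)² + (-5 − -2)² = 18
  (4 − 3)² + (3 − -2)² = 26
  (-3 − 3)² + (3 − -2)² = 61
  (3 − 3)² + (6 − -2)² = 64
  (-5 − 3)² + (-1 − -2)² = 65
Minimum is attained by (6, -5), so q lies in its Voronoi cell.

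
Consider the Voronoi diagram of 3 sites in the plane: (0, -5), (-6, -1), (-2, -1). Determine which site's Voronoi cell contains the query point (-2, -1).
Nearest site = (-2, -1)

The Voronoi cell of site s contains exactly those query points closer to s than to any other site. Compute squared distances from q = (-2, -1) to each site:
  (-2 − -2)² + (-1 − -1)² = 0
  (-6 − -2)² + (-1 − -1)² = 16
  (0 − -2)² + (-5 − -1)² = 20
Minimum is attained by (-2, -1), so q lies in its Voronoi cell.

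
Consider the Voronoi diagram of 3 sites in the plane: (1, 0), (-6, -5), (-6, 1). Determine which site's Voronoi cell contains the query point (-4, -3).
Nearest site = (-6, -5)

The Voronoi cell of site s contains exactly those query points closer to s than to any other site. Compute squared distances from q = (-4, -3) to each site:
  (-6 − -4)² + (-5 − -3)² = 8
  (-6 − -4)² + (1 − -3)² = 20
  (1 − -4)² + (0 − -3)² = 34
Minimum is attained by (-6, -5), so q lies in its Voronoi cell.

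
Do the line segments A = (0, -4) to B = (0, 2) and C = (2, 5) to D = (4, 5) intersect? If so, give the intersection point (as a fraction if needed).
No (intersection of containing lines falls outside at least one segment)

Parametrize and solve: t = 3/2, s = -1. At least one of these is outside [0, 1], so the segments do not intersect.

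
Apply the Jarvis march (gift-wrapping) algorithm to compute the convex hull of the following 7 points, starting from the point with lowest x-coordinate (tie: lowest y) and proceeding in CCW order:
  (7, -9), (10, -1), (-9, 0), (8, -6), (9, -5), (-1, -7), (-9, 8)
Hull (CCW) = [(-9, 0), (-1, -7), (7, -9), (9, -5), (10, -1), (-9, 8)]

Jarvis march: at each step, from the current hull vertex p, select the next vertex q as the point such that every other point lies strictly to the left of (or on) the directed line p → q. (Equivalently: for every other point r, the cross product (q − p) × (r − p) ≥ 0.)
Starting point (lowest x, tie lowest y): (-9, 0). Wrap until returning to start. Resulting hull: (-9, 0), (-1, -7), (7, -9), (9, -5), (10, -1), (-9, 8).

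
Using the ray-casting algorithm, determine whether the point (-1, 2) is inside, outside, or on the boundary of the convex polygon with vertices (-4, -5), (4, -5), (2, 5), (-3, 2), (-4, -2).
The point (-1, 2) lies strictly inside the polygon

Cast a horizontal ray to the right from the query point and count how many polygon edges it crosses (each edge strictly once or zero times, handled with the usual half-open convention). 
Parity of crossings → odd ⇒ inside.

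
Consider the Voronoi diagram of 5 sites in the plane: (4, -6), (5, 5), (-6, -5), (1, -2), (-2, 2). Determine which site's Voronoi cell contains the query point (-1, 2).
Nearest site = (-2, 2)

The Voronoi cell of site s contains exactly those query points closer to s than to any other site. Compute squared distances from q = (-1, 2) to each site:
  (-2 − -1)² + (2 − 2)² = 1
  (1 − -1)² + (-2 − 2)² = 20
  (5 − -1)² + (5 − 2)² = 45
  (-6 − -1)² + (-5 − 2)² = 74
  (4 − -1)² + (-6 − 2)² = 89
Minimum is attained by (-2, 2), so q lies in its Voronoi cell.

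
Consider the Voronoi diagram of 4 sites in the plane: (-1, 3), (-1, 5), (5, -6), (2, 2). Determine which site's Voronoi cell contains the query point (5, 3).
Nearest site = (2, 2)

The Voronoi cell of site s contains exactly those query points closer to s than to any other site. Compute squared distances from q = (5, 3) to each site:
  (2 − 5)² + (2 − 3)² = 10
  (-1 − 5)² + (3 − 3)² = 36
  (-1 − 5)² + (5 − 3)² = 40
  (5 − 5)² + (-6 − 3)² = 81
Minimum is attained by (2, 2), so q lies in its Voronoi cell.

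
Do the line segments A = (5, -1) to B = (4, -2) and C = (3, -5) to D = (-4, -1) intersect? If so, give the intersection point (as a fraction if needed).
No (intersection of containing lines falls outside at least one segment)

Parametrize and solve: t = 36/11, s = 2/11. At least one of these is outside [0, 1], so the segments do not intersect.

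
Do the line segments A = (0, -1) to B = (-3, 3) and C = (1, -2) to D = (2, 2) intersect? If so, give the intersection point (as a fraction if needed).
No (intersection of containing lines falls outside at least one segment)

Parametrize and solve: t = -5/16, s = -1/16. At least one of these is outside [0, 1], so the segments do not intersect.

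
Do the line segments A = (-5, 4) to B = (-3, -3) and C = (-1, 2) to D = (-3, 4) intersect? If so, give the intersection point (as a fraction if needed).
No (intersection of containing lines falls outside at least one segment)

Parametrize and solve: t = -2/5, s = 12/5. At least one of these is outside [0, 1], so the segments do not intersect.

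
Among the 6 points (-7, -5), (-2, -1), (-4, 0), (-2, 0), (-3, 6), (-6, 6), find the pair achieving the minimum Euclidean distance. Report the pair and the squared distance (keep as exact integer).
Pair = ((-2, -1), (-2, 0)); squared distance = 1

Compute all C(6, 2) = 15 pairwise squared distances (x_i − x_j)² + (y_i − y_j)². The minimum is 1, attained by the pair ((-2, -1), (-2, 0)).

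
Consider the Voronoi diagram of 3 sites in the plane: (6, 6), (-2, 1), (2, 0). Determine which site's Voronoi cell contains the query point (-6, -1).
Nearest site = (-2, 1)

The Voronoi cell of site s contains exactly those query points closer to s than to any other site. Compute squared distances from q = (-6, -1) to each site:
  (-2 − -6)² + (1 − -1)² = 20
  (2 − -6)² + (0 − -1)² = 65
  (6 − -6)² + (6 − -1)² = 193
Minimum is attained by (-2, 1), so q lies in its Voronoi cell.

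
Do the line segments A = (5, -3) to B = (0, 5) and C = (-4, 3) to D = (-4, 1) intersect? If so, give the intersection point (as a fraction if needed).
No (intersection of containing lines falls outside at least one segment)

Parametrize and solve: t = 9/5, s = -21/5. At least one of these is outside [0, 1], so the segments do not intersect.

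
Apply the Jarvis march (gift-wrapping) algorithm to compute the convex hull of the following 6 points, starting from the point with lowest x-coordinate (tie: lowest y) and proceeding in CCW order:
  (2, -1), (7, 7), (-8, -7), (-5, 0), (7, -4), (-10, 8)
Hull (CCW) = [(-10, 8), (-8, -7), (7, -4), (7, 7)]

Jarvis march: at each step, from the current hull vertex p, select the next vertex q as the point such that every other point lies strictly to the left of (or on) the directed line p → q. (Equivalently: for every other point r, the cross product (q − p) × (r − p) ≥ 0.)
Starting point (lowest x, tie lowest y): (-10, 8). Wrap until returning to start. Resulting hull: (-10, 8), (-8, -7), (7, -4), (7, 7).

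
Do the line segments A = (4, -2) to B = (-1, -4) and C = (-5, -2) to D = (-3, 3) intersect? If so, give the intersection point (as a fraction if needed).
No (intersection of containing lines falls outside at least one segment)

Parametrize and solve: t = 15/7, s = -6/7. At least one of these is outside [0, 1], so the segments do not intersect.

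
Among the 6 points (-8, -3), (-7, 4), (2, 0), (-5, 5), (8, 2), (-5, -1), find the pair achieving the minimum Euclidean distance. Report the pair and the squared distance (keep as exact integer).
Pair = ((-7, 4), (-5, 5)); squared distance = 5

Compute all C(6, 2) = 15 pairwise squared distances (x_i − x_j)² + (y_i − y_j)². The minimum is 5, attained by the pair ((-7, 4), (-5, 5)).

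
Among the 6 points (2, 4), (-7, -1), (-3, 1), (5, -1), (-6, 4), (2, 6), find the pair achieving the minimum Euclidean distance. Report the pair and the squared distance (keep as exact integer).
Pair = ((2, 4), (2, 6)); squared distance = 4

Compute all C(6, 2) = 15 pairwise squared distances (x_i − x_j)² + (y_i − y_j)². The minimum is 4, attained by the pair ((2, 4), (2, 6)).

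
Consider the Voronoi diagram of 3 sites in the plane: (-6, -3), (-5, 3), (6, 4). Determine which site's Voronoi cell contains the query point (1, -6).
Nearest site = (-6, -3)

The Voronoi cell of site s contains exactly those query points closer to s than to any other site. Compute squared distances from q = (1, -6) to each site:
  (-6 − 1)² + (-3 − -6)² = 58
  (-5 − 1)² + (3 − -6)² = 117
  (6 − 1)² + (4 − -6)² = 125
Minimum is attained by (-6, -3), so q lies in its Voronoi cell.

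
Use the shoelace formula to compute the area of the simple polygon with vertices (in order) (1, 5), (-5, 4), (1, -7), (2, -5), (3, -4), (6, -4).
Area = 61

Shoelace formula: Area = (1/2) |Σ_i (x_i · y_{i+1} − x_{i+1} · y_i)| (indices mod n). Compute each cross term:
  (1)(4) − (-5)(5) = 29
  (-5)(-7) − (1)(4) = 31
  (1)(-5) − (2)(-7) = 9
  (2)(-4) − (3)(-5) = 7
  (3)(-4) − (6)(-4) = 12
  (6)(5) − (1)(-4) = 34
Sum = 122, so (signed) Area = 122/2 = 61, |Area| = 61.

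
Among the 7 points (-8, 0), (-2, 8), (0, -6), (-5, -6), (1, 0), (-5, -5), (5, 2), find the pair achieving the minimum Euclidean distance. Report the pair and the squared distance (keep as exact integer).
Pair = ((-5, -6), (-5, -5)); squared distance = 1

Compute all C(7, 2) = 21 pairwise squared distances (x_i − x_j)² + (y_i − y_j)². The minimum is 1, attained by the pair ((-5, -6), (-5, -5)).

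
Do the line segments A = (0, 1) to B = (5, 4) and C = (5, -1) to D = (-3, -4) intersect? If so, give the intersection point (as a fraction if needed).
No (intersection of containing lines falls outside at least one segment)

Parametrize and solve: t = -31/9, s = 25/9. At least one of these is outside [0, 1], so the segments do not intersect.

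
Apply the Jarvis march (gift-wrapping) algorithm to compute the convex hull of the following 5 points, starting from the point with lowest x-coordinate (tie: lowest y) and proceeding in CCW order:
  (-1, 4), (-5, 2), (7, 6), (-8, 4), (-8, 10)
Hull (CCW) = [(-8, 4), (-5, 2), (7, 6), (-8, 10)]

Jarvis march: at each step, from the current hull vertex p, select the next vertex q as the point such that every other point lies strictly to the left of (or on) the directed line p → q. (Equivalently: for every other point r, the cross product (q − p) × (r − p) ≥ 0.)
Starting point (lowest x, tie lowest y): (-8, 4). Wrap until returning to start. Resulting hull: (-8, 4), (-5, 2), (7, 6), (-8, 10).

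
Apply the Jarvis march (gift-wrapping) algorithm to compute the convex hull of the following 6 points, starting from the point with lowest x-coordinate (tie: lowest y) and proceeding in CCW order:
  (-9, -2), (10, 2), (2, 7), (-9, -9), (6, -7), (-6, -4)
Hull (CCW) = [(-9, -9), (6, -7), (10, 2), (2, 7), (-9, -2)]

Jarvis march: at each step, from the current hull vertex p, select the next vertex q as the point such that every other point lies strictly to the left of (or on) the directed line p → q. (Equivalently: for every other point r, the cross product (q − p) × (r − p) ≥ 0.)
Starting point (lowest x, tie lowest y): (-9, -9). Wrap until returning to start. Resulting hull: (-9, -9), (6, -7), (10, 2), (2, 7), (-9, -2).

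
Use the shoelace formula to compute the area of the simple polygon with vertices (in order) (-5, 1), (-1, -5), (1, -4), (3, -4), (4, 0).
Area = 63/2

Shoelace formula: Area = (1/2) |Σ_i (x_i · y_{i+1} − x_{i+1} · y_i)| (indices mod n). Compute each cross term:
  (-5)(-5) − (-1)(1) = 26
  (-1)(-4) − (1)(-5) = 9
  (1)(-4) − (3)(-4) = 8
  (3)(0) − (4)(-4) = 16
  (4)(1) − (-5)(0) = 4
Sum = 63, so (signed) Area = 63/2 = 63/2, |Area| = 63/2.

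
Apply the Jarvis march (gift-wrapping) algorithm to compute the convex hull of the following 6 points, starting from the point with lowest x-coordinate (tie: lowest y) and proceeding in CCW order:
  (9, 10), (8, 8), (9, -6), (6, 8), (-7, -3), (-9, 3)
Hull (CCW) = [(-9, 3), (-7, -3), (9, -6), (9, 10)]

Jarvis march: at each step, from the current hull vertex p, select the next vertex q as the point such that every other point lies strictly to the left of (or on) the directed line p → q. (Equivalently: for every other point r, the cross product (q − p) × (r − p) ≥ 0.)
Starting point (lowest x, tie lowest y): (-9, 3). Wrap until returning to start. Resulting hull: (-9, 3), (-7, -3), (9, -6), (9, 10).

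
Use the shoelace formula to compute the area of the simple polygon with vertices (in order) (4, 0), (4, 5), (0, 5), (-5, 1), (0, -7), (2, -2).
Area = 61

Shoelace formula: Area = (1/2) |Σ_i (x_i · y_{i+1} − x_{i+1} · y_i)| (indices mod n). Compute each cross term:
  (4)(5) − (4)(0) = 20
  (4)(5) − (0)(5) = 20
  (0)(1) − (-5)(5) = 25
  (-5)(-7) − (0)(1) = 35
  (0)(-2) − (2)(-7) = 14
  (2)(0) − (4)(-2) = 8
Sum = 122, so (signed) Area = 122/2 = 61, |Area| = 61.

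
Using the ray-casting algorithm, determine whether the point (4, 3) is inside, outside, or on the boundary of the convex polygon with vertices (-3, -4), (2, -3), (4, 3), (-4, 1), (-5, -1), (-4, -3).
The point (4, 3) lies on the polygon boundary

Boundary check: the query satisfies the collinearity and bounding-box conditions for some polygon edge, so it lies exactly on the boundary.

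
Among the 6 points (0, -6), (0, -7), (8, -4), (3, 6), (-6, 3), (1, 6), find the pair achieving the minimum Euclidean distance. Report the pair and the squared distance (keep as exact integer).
Pair = ((0, -6), (0, -7)); squared distance = 1

Compute all C(6, 2) = 15 pairwise squared distances (x_i − x_j)² + (y_i − y_j)². The minimum is 1, attained by the pair ((0, -6), (0, -7)).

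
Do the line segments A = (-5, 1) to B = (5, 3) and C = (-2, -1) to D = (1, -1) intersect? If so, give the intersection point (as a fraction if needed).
No (intersection of containing lines falls outside at least one segment)

Parametrize and solve: t = -1, s = -13/3. At least one of these is outside [0, 1], so the segments do not intersect.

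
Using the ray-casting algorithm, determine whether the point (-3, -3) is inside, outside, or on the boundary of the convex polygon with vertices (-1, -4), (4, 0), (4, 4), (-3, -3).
The point (-3, -3) lies on the polygon boundary

Boundary check: the query satisfies the collinearity and bounding-box conditions for some polygon edge, so it lies exactly on the boundary.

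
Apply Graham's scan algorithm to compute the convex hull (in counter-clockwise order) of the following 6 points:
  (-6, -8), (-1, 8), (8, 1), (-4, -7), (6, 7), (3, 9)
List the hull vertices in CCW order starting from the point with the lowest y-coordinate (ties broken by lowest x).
Hull (CCW) = [(-6, -8), (-4, -7), (8, 1), (6, 7), (3, 9), (-1, 8)]

Graham scan procedure:
  1. Find the pivot p₀ = point with lowest y (tie → lowest x): (-6, -8).
  2. Sort the remaining points by polar angle around p₀.
  3. Walk through sorted points, maintaining a stack; pop the top while the last three entries make a non-left turn (cross product ≤ 0).
  4. Final stack is the convex hull in CCW order: (-6, -8), (-4, -7), (8, 1), (6, 7), (3, 9), (-1, 8).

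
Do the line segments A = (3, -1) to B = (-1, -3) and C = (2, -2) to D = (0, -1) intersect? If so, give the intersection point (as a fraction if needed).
Yes; intersection at (3/2, -7/4) (t = 3/8 on AB, s = 1/4 on CD)

Parametrize AB as A + t(B − A) = (3 + -4 t, -1 + -2 t) and CD as C + s(D − C) = (2 + -2 s, -2 + 1 s). Solve the linear system for (t, s). Determinant = 8 ≠ 0, so a unique intersection of the containing lines exists. Solution: t = 3/8, s = 1/4 — both in [0, 1], so the segments cross. Intersection point: (3/2, -7/4).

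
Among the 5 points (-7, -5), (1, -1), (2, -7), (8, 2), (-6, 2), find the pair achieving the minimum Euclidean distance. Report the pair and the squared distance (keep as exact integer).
Pair = ((1, -1), (2, -7)); squared distance = 37

Compute all C(5, 2) = 10 pairwise squared distances (x_i − x_j)² + (y_i − y_j)². The minimum is 37, attained by the pair ((1, -1), (2, -7)).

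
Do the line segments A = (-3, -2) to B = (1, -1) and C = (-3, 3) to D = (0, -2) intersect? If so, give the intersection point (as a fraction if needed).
Yes; intersection at (-9/23, -31/23) (t = 15/23 on AB, s = 20/23 on CD)

Parametrize AB as A + t(B − A) = (-3 + 4 t, -2 + 1 t) and CD as C + s(D − C) = (-3 + 3 s, 3 + -5 s). Solve the linear system for (t, s). Determinant = 23 ≠ 0, so a unique intersection of the containing lines exists. Solution: t = 15/23, s = 20/23 — both in [0, 1], so the segments cross. Intersection point: (-9/23, -31/23).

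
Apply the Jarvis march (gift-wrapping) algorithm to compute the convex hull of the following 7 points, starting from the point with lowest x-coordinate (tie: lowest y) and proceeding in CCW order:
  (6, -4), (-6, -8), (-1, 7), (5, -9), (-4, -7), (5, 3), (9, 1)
Hull (CCW) = [(-6, -8), (5, -9), (9, 1), (-1, 7)]

Jarvis march: at each step, from the current hull vertex p, select the next vertex q as the point such that every other point lies strictly to the left of (or on) the directed line p → q. (Equivalently: for every other point r, the cross product (q − p) × (r − p) ≥ 0.)
Starting point (lowest x, tie lowest y): (-6, -8). Wrap until returning to start. Resulting hull: (-6, -8), (5, -9), (9, 1), (-1, 7).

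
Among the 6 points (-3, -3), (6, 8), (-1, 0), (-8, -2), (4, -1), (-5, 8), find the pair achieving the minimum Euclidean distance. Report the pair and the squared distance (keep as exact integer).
Pair = ((-3, -3), (-1, 0)); squared distance = 13

Compute all C(6, 2) = 15 pairwise squared distances (x_i − x_j)² + (y_i − y_j)². The minimum is 13, attained by the pair ((-3, -3), (-1, 0)).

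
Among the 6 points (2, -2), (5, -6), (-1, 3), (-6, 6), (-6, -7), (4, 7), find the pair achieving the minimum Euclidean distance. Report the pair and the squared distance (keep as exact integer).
Pair = ((2, -2), (5, -6)); squared distance = 25

Compute all C(6, 2) = 15 pairwise squared distances (x_i − x_j)² + (y_i − y_j)². The minimum is 25, attained by the pair ((2, -2), (5, -6)).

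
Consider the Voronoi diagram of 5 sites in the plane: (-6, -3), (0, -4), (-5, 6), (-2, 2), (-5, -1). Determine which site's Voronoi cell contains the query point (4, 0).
Nearest site = (0, -4)

The Voronoi cell of site s contains exactly those query points closer to s than to any other site. Compute squared distances from q = (4, 0) to each site:
  (0 − 4)² + (-4 − 0)² = 32
  (-2 − 4)² + (2 − 0)² = 40
  (-5 − 4)² + (-1 − 0)² = 82
  (-6 − 4)² + (-3 − 0)² = 109
  (-5 − 4)² + (6 − 0)² = 117
Minimum is attained by (0, -4), so q lies in its Voronoi cell.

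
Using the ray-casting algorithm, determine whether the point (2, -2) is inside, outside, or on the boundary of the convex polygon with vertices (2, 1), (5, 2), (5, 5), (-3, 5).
The point (2, -2) lies strictly outside the polygon

Cast a horizontal ray to the right from the query point and count how many polygon edges it crosses (each edge strictly once or zero times, handled with the usual half-open convention). 
Parity of crossings → even ⇒ outside.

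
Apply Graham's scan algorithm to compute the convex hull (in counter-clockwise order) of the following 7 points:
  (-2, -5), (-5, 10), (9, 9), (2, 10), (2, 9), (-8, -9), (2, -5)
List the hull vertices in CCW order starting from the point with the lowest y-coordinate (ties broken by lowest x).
Hull (CCW) = [(-8, -9), (2, -5), (9, 9), (2, 10), (-5, 10)]

Graham scan procedure:
  1. Find the pivot p₀ = point with lowest y (tie → lowest x): (-8, -9).
  2. Sort the remaining points by polar angle around p₀.
  3. Walk through sorted points, maintaining a stack; pop the top while the last three entries make a non-left turn (cross product ≤ 0).
  4. Final stack is the convex hull in CCW order: (-8, -9), (2, -5), (9, 9), (2, 10), (-5, 10).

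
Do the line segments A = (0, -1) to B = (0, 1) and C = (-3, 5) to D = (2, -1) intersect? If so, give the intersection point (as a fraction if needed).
No (intersection of containing lines falls outside at least one segment)

Parametrize and solve: t = 6/5, s = 3/5. At least one of these is outside [0, 1], so the segments do not intersect.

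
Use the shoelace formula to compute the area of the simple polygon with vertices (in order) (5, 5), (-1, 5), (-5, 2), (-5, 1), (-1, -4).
Area = 47

Shoelace formula: Area = (1/2) |Σ_i (x_i · y_{i+1} − x_{i+1} · y_i)| (indices mod n). Compute each cross term:
  (5)(5) − (-1)(5) = 30
  (-1)(2) − (-5)(5) = 23
  (-5)(1) − (-5)(2) = 5
  (-5)(-4) − (-1)(1) = 21
  (-1)(5) − (5)(-4) = 15
Sum = 94, so (signed) Area = 94/2 = 47, |Area| = 47.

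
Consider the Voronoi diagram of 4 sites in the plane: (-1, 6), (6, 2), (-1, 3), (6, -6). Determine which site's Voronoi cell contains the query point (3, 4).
Nearest site = (6, 2)

The Voronoi cell of site s contains exactly those query points closer to s than to any other site. Compute squared distances from q = (3, 4) to each site:
  (6 − 3)² + (2 − 4)² = 13
  (-1 − 3)² + (3 − 4)² = 17
  (-1 − 3)² + (6 − 4)² = 20
  (6 − 3)² + (-6 − 4)² = 109
Minimum is attained by (6, 2), so q lies in its Voronoi cell.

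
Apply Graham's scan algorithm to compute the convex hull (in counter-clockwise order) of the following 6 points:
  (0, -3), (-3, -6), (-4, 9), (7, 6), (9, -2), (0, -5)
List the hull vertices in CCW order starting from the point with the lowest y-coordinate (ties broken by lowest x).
Hull (CCW) = [(-3, -6), (9, -2), (7, 6), (-4, 9)]

Graham scan procedure:
  1. Find the pivot p₀ = point with lowest y (tie → lowest x): (-3, -6).
  2. Sort the remaining points by polar angle around p₀.
  3. Walk through sorted points, maintaining a stack; pop the top while the last three entries make a non-left turn (cross product ≤ 0).
  4. Final stack is the convex hull in CCW order: (-3, -6), (9, -2), (7, 6), (-4, 9).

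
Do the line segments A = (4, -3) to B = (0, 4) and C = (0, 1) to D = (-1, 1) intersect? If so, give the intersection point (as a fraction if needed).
No (intersection of containing lines falls outside at least one segment)

Parametrize and solve: t = 4/7, s = -12/7. At least one of these is outside [0, 1], so the segments do not intersect.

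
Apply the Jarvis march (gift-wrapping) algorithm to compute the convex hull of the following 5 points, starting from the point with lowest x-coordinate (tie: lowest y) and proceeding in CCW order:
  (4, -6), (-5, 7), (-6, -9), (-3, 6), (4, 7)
Hull (CCW) = [(-6, -9), (4, -6), (4, 7), (-5, 7)]

Jarvis march: at each step, from the current hull vertex p, select the next vertex q as the point such that every other point lies strictly to the left of (or on) the directed line p → q. (Equivalently: for every other point r, the cross product (q − p) × (r − p) ≥ 0.)
Starting point (lowest x, tie lowest y): (-6, -9). Wrap until returning to start. Resulting hull: (-6, -9), (4, -6), (4, 7), (-5, 7).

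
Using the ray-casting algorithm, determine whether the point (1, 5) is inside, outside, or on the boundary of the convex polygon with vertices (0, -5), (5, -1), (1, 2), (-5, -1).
The point (1, 5) lies strictly outside the polygon

Cast a horizontal ray to the right from the query point and count how many polygon edges it crosses (each edge strictly once or zero times, handled with the usual half-open convention). 
Parity of crossings → even ⇒ outside.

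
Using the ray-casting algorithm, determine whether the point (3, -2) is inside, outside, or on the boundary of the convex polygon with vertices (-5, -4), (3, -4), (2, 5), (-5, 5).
The point (3, -2) lies strictly outside the polygon

Cast a horizontal ray to the right from the query point and count how many polygon edges it crosses (each edge strictly once or zero times, handled with the usual half-open convention). 
Parity of crossings → even ⇒ outside.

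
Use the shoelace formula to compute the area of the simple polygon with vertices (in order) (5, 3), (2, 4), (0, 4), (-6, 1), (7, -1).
Area = 71/2

Shoelace formula: Area = (1/2) |Σ_i (x_i · y_{i+1} − x_{i+1} · y_i)| (indices mod n). Compute each cross term:
  (5)(4) − (2)(3) = 14
  (2)(4) − (0)(4) = 8
  (0)(1) − (-6)(4) = 24
  (-6)(-1) − (7)(1) = -1
  (7)(3) − (5)(-1) = 26
Sum = 71, so (signed) Area = 71/2 = 71/2, |Area| = 71/2.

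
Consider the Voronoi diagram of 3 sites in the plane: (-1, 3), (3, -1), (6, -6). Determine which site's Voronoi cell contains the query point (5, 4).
Nearest site = (3, -1)

The Voronoi cell of site s contains exactly those query points closer to s than to any other site. Compute squared distances from q = (5, 4) to each site:
  (3 − 5)² + (-1 − 4)² = 29
  (-1 − 5)² + (3 − 4)² = 37
  (6 − 5)² + (-6 − 4)² = 101
Minimum is attained by (3, -1), so q lies in its Voronoi cell.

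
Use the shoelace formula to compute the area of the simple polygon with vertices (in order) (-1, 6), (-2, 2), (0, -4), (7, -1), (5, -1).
Area = 73/2

Shoelace formula: Area = (1/2) |Σ_i (x_i · y_{i+1} − x_{i+1} · y_i)| (indices mod n). Compute each cross term:
  (-1)(2) − (-2)(6) = 10
  (-2)(-4) − (0)(2) = 8
  (0)(-1) − (7)(-4) = 28
  (7)(-1) − (5)(-1) = -2
  (5)(6) − (-1)(-1) = 29
Sum = 73, so (signed) Area = 73/2 = 73/2, |Area| = 73/2.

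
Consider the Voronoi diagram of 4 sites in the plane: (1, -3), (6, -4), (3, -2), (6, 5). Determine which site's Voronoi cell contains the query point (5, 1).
Nearest site = (3, -2)

The Voronoi cell of site s contains exactly those query points closer to s than to any other site. Compute squared distances from q = (5, 1) to each site:
  (3 − 5)² + (-2 − 1)² = 13
  (6 − 5)² + (5 − 1)² = 17
  (6 − 5)² + (-4 − 1)² = 26
  (1 − 5)² + (-3 − 1)² = 32
Minimum is attained by (3, -2), so q lies in its Voronoi cell.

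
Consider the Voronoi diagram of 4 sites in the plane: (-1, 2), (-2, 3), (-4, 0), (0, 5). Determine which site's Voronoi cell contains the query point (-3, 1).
Nearest site = (-4, 0)

The Voronoi cell of site s contains exactly those query points closer to s than to any other site. Compute squared distances from q = (-3, 1) to each site:
  (-4 − -3)² + (0 − 1)² = 2
  (-2 − -3)² + (3 − 1)² = 5
  (-1 − -3)² + (2 − 1)² = 5
  (0 − -3)² + (5 − 1)² = 25
Minimum is attained by (-4, 0), so q lies in its Voronoi cell.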